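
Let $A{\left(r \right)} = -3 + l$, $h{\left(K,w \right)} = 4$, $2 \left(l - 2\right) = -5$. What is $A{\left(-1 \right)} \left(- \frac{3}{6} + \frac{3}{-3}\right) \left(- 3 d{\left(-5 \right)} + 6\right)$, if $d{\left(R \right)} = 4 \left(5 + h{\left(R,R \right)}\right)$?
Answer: $- \frac{1071}{2} \approx -535.5$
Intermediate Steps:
$l = - \frac{1}{2}$ ($l = 2 + \frac{1}{2} \left(-5\right) = 2 - \frac{5}{2} = - \frac{1}{2} \approx -0.5$)
$A{\left(r \right)} = - \frac{7}{2}$ ($A{\left(r \right)} = -3 - \frac{1}{2} = - \frac{7}{2}$)
$d{\left(R \right)} = 36$ ($d{\left(R \right)} = 4 \left(5 + 4\right) = 4 \cdot 9 = 36$)
$A{\left(-1 \right)} \left(- \frac{3}{6} + \frac{3}{-3}\right) \left(- 3 d{\left(-5 \right)} + 6\right) = - \frac{7 \left(- \frac{3}{6} + \frac{3}{-3}\right)}{2} \left(\left(-3\right) 36 + 6\right) = - \frac{7 \left(\left(-3\right) \frac{1}{6} + 3 \left(- \frac{1}{3}\right)\right)}{2} \left(-108 + 6\right) = - \frac{7 \left(- \frac{1}{2} - 1\right)}{2} \left(-102\right) = \left(- \frac{7}{2}\right) \left(- \frac{3}{2}\right) \left(-102\right) = \frac{21}{4} \left(-102\right) = - \frac{1071}{2}$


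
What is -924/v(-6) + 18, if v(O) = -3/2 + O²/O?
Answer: 706/5 ≈ 141.20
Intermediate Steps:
v(O) = -3/2 + O (v(O) = -3*½ + O = -3/2 + O)
-924/v(-6) + 18 = -924/(-3/2 - 6) + 18 = -924/(-15/2) + 18 = -924*(-2)/15 + 18 = -42*(-44/15) + 18 = 616/5 + 18 = 706/5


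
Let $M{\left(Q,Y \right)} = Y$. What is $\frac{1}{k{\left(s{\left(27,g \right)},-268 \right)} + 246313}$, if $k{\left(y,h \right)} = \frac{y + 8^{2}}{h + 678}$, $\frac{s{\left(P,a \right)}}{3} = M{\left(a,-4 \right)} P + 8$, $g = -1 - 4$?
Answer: $\frac{205}{50494047} \approx 4.0599 \cdot 10^{-6}$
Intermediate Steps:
$g = -5$ ($g = -1 - 4 = -5$)
$s{\left(P,a \right)} = 24 - 12 P$ ($s{\left(P,a \right)} = 3 \left(- 4 P + 8\right) = 3 \left(8 - 4 P\right) = 24 - 12 P$)
$k{\left(y,h \right)} = \frac{64 + y}{678 + h}$ ($k{\left(y,h \right)} = \frac{y + 64}{678 + h} = \frac{64 + y}{678 + h}$)
$\frac{1}{k{\left(s{\left(27,g \right)},-268 \right)} + 246313} = \frac{1}{\frac{64 + \left(24 - 324\right)}{678 - 268} + 246313} = \frac{1}{\frac{64 + \left(24 - 324\right)}{410} + 246313} = \frac{1}{\frac{64 - 300}{410} + 246313} = \frac{1}{\frac{1}{410} \left(-236\right) + 246313} = \frac{1}{- \frac{118}{205} + 246313} = \frac{1}{\frac{50494047}{205}} = \frac{205}{50494047}$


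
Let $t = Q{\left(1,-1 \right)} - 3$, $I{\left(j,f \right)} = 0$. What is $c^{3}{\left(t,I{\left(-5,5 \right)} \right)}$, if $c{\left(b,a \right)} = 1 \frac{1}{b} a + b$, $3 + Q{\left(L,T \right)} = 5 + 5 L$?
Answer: $64$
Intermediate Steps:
$Q{\left(L,T \right)} = 2 + 5 L$ ($Q{\left(L,T \right)} = -3 + \left(5 + 5 L\right) = 2 + 5 L$)
$t = 4$ ($t = \left(2 + 5 \cdot 1\right) - 3 = \left(2 + 5\right) - 3 = 7 - 3 = 4$)
$c{\left(b,a \right)} = b + \frac{a}{b}$ ($c{\left(b,a \right)} = \frac{a}{b} + b = b + \frac{a}{b}$)
$c^{3}{\left(t,I{\left(-5,5 \right)} \right)} = \left(4 + \frac{0}{4}\right)^{3} = \left(4 + 0 \cdot \frac{1}{4}\right)^{3} = \left(4 + 0\right)^{3} = 4^{3} = 64$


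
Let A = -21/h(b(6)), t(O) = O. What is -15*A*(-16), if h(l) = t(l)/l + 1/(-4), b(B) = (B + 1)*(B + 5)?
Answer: -6720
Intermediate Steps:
b(B) = (1 + B)*(5 + B)
h(l) = ¾ (h(l) = l/l + 1/(-4) = 1 + 1*(-¼) = 1 - ¼ = ¾)
A = -28 (A = -21/¾ = -21*4/3 = -28)
-15*A*(-16) = -15*(-28)*(-16) = 420*(-16) = -6720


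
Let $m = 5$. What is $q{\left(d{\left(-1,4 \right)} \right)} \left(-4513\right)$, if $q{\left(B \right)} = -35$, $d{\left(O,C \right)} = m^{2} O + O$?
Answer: $157955$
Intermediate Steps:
$d{\left(O,C \right)} = 26 O$ ($d{\left(O,C \right)} = 5^{2} O + O = 25 O + O = 26 O$)
$q{\left(d{\left(-1,4 \right)} \right)} \left(-4513\right) = \left(-35\right) \left(-4513\right) = 157955$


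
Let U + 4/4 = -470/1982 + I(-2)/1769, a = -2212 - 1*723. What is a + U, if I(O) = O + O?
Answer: -5147459623/1753079 ≈ -2936.2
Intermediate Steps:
a = -2935 (a = -2212 - 723 = -2935)
I(O) = 2*O
U = -2172758/1753079 (U = -1 + (-470/1982 + (2*(-2))/1769) = -1 + (-470*1/1982 - 4*1/1769) = -1 + (-235/991 - 4/1769) = -1 - 419679/1753079 = -2172758/1753079 ≈ -1.2394)
a + U = -2935 - 2172758/1753079 = -5147459623/1753079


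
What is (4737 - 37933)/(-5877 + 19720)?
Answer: -33196/13843 ≈ -2.3980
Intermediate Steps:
(4737 - 37933)/(-5877 + 19720) = -33196/13843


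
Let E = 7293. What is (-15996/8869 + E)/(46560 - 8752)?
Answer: 64665621/335319152 ≈ 0.19285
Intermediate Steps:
(-15996/8869 + E)/(46560 - 8752) = (-15996/8869 + 7293)/(46560 - 8752) = (-15996*1/8869 + 7293)/37808 = (-15996/8869 + 7293)*(1/37808) = (64665621/8869)*(1/37808) = 64665621/335319152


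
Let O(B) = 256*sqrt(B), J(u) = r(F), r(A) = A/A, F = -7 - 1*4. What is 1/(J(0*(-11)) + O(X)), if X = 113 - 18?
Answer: -1/6225919 + 256*sqrt(95)/6225919 ≈ 0.00040061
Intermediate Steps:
F = -11 (F = -7 - 4 = -11)
r(A) = 1
J(u) = 1
X = 95
1/(J(0*(-11)) + O(X)) = 1/(1 + 256*sqrt(95))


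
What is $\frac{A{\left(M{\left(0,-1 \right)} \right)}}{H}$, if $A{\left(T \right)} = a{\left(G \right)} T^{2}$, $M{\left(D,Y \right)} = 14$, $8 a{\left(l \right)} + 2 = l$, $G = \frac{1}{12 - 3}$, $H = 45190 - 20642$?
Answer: $- \frac{49}{25992} \approx -0.0018852$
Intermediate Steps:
$H = 24548$ ($H = 45190 - 20642 = 24548$)
$G = \frac{1}{9} \approx 0.11111$
$a{\left(l \right)} = - \frac{1}{4} + \frac{l}{8}$
$A{\left(T \right)} = - \frac{17 T^{2}}{72}$ ($A{\left(T \right)} = \left(- \frac{1}{4} + \frac{1}{8} \cdot \frac{1}{9}\right) T^{2} = \left(- \frac{1}{4} + \frac{1}{72}\right) T^{2} = - \frac{17 T^{2}}{72}$)
$\frac{A{\left(M{\left(0,-1 \right)} \right)}}{H} = \frac{\left(- \frac{17}{72}\right) 14^{2}}{24548} = \left(- \frac{17}{72}\right) 196 \cdot \frac{1}{24548} = \left(- \frac{833}{18}\right) \frac{1}{24548} = - \frac{49}{25992}$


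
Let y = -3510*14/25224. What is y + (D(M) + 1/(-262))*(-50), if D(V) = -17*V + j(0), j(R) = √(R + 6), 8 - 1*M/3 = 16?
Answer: -5617868695/275362 - 50*√6 ≈ -20524.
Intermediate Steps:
M = -24 (M = 24 - 3*16 = 24 - 48 = -24)
j(R) = √(6 + R)
D(V) = √6 - 17*V (D(V) = -17*V + √(6 + 0) = -17*V + √6 = √6 - 17*V)
y = -4095/2102 (y = -49140*1/25224 = -4095/2102 ≈ -1.9481)
y + (D(M) + 1/(-262))*(-50) = -4095/2102 + ((√6 - 17*(-24)) + 1/(-262))*(-50) = -4095/2102 + ((√6 + 408) - 1/262)*(-50) = -4095/2102 + ((408 + √6) - 1/262)*(-50) = -4095/2102 + (106895/262 + √6)*(-50) = -4095/2102 + (-2672375/131 - 50*√6) = -5617868695/275362 - 50*√6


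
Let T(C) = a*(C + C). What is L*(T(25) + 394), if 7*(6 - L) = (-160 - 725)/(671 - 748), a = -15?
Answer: -836244/539 ≈ -1551.5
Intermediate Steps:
T(C) = -30*C (T(C) = -15*(C + C) = -30*C)
L = 2349/539 (L = 6 - (-160 - 725)/(7*(671 - 748)) = 6 - (-885)/(7*(-77)) = 6 - (-885)*(-1)/(7*77) = 6 - 1/7*885/77 = 6 - 885/539 = 2349/539 ≈ 4.3581)
L*(T(25) + 394) = 2349*(-30*25 + 394)/539 = 2349*(-750 + 394)/539 = (2349/539)*(-356) = -836244/539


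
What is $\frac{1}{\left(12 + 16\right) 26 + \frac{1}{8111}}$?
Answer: $\frac{8111}{5904809} \approx 0.0013736$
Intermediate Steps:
$\frac{1}{\left(12 + 16\right) 26 + \frac{1}{8111}} = \frac{1}{28 \cdot 26 + \frac{1}{8111}} = \frac{1}{728 + \frac{1}{8111}} = \frac{1}{\frac{5904809}{8111}} = \frac{8111}{5904809}$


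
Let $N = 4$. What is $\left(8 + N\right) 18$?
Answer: $216$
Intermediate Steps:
$\left(8 + N\right) 18 = \left(8 + 4\right) 18 = 12 \cdot 18 = 216$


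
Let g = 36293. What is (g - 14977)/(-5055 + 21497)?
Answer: 10658/8221 ≈ 1.2964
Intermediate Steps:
(g - 14977)/(-5055 + 21497) = (36293 - 14977)/(-5055 + 21497) = 21316/16442 = 21316*(1/16442) = 10658/8221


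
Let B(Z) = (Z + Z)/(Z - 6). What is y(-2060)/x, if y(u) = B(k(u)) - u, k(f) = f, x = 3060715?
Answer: 426008/632343719 ≈ 0.00067370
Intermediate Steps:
B(Z) = 2*Z/(-6 + Z) (B(Z) = (2*Z)/(-6 + Z) = 2*Z/(-6 + Z))
y(u) = -u + 2*u/(-6 + u) (y(u) = 2*u/(-6 + u) - u = -u + 2*u/(-6 + u))
y(-2060)/x = -2060*(8 - 1*(-2060))/(-6 - 2060)/3060715 = -2060*(8 + 2060)/(-2066)*(1/3060715) = -2060*(-1/2066)*2068*(1/3060715) = (2130040/1033)*(1/3060715) = 426008/632343719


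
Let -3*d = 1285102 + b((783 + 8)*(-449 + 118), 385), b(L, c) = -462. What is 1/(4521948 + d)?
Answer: 3/12281204 ≈ 2.4428e-7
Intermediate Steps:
d = -1284640/3 (d = -(1285102 - 462)/3 = -⅓*1284640 = -1284640/3 ≈ -4.2821e+5)
1/(4521948 + d) = 1/(4521948 - 1284640/3) = 1/(12281204/3) = 3/12281204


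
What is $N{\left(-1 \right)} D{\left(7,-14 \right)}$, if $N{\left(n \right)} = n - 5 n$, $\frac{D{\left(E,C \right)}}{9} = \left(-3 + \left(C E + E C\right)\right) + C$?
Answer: $-7668$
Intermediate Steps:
$D{\left(E,C \right)} = -27 + 9 C + 18 C E$ ($D{\left(E,C \right)} = 9 \left(\left(-3 + \left(C E + E C\right)\right) + C\right) = 9 \left(\left(-3 + \left(C E + C E\right)\right) + C\right) = 9 \left(\left(-3 + 2 C E\right) + C\right) = 9 \left(-3 + C + 2 C E\right) = -27 + 9 C + 18 C E$)
$N{\left(n \right)} = - 4 n$
$N{\left(-1 \right)} D{\left(7,-14 \right)} = \left(-4\right) \left(-1\right) \left(-27 + 9 \left(-14\right) + 18 \left(-14\right) 7\right) = 4 \left(-27 - 126 - 1764\right) = 4 \left(-1917\right) = -7668$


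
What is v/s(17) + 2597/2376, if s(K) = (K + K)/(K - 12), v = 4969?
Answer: 29560009/40392 ≈ 731.83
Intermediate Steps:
s(K) = 2*K/(-12 + K) (s(K) = (2*K)/(-12 + K) = 2*K/(-12 + K))
v/s(17) + 2597/2376 = 4969/((2*17/(-12 + 17))) + 2597/2376 = 4969/((2*17/5)) + 2597*(1/2376) = 4969/((2*17*(1/5))) + 2597/2376 = 4969/(34/5) + 2597/2376 = 4969*(5/34) + 2597/2376 = 24845/34 + 2597/2376 = 29560009/40392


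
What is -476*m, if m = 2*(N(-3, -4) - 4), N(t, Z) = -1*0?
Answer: 3808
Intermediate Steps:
N(t, Z) = 0
m = -8 (m = 2*(0 - 4) = 2*(-4) = -8)
-476*m = -476*(-8) = 3808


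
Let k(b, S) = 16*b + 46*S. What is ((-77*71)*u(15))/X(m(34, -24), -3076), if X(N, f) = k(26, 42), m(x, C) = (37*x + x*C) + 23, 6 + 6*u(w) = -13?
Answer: 103873/14088 ≈ 7.3732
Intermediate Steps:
u(w) = -19/6 (u(w) = -1 + (⅙)*(-13) = -1 - 13/6 = -19/6)
m(x, C) = 23 + 37*x + C*x (m(x, C) = (37*x + C*x) + 23 = 23 + 37*x + C*x)
X(N, f) = 2348 (X(N, f) = 16*26 + 46*42 = 416 + 1932 = 2348)
((-77*71)*u(15))/X(m(34, -24), -3076) = (-77*71*(-19/6))/2348 = -5467*(-19/6)*(1/2348) = (103873/6)*(1/2348) = 103873/14088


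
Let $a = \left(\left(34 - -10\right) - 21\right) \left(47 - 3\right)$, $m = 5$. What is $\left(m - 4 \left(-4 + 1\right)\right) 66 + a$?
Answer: $2134$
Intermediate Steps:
$a = 1012$ ($a = \left(\left(34 + 10\right) - 21\right) 44 = \left(44 - 21\right) 44 = 23 \cdot 44 = 1012$)
$\left(m - 4 \left(-4 + 1\right)\right) 66 + a = \left(5 - 4 \left(-4 + 1\right)\right) 66 + 1012 = \left(5 - -12\right) 66 + 1012 = \left(5 + 12\right) 66 + 1012 = 17 \cdot 66 + 1012 = 1122 + 1012 = 2134$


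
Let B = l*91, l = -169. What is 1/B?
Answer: -1/15379 ≈ -6.5024e-5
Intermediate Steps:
B = -15379 (B = -169*91 = -15379)
1/B = 1/(-15379) = -1/15379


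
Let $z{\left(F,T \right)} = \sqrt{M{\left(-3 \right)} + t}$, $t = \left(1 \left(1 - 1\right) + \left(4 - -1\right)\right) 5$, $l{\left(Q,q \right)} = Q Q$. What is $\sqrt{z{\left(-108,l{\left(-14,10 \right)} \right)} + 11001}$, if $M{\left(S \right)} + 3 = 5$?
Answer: $\sqrt{11001 + 3 \sqrt{3}} \approx 104.91$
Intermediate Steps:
$M{\left(S \right)} = 2$ ($M{\left(S \right)} = -3 + 5 = 2$)
$l{\left(Q,q \right)} = Q^{2}$
$t = 25$ ($t = \left(1 \cdot 0 + \left(4 + 1\right)\right) 5 = \left(0 + 5\right) 5 = 5 \cdot 5 = 25$)
$z{\left(F,T \right)} = 3 \sqrt{3}$ ($z{\left(F,T \right)} = \sqrt{2 + 25} = \sqrt{27} = 3 \sqrt{3}$)
$\sqrt{z{\left(-108,l{\left(-14,10 \right)} \right)} + 11001} = \sqrt{3 \sqrt{3} + 11001} = \sqrt{11001 + 3 \sqrt{3}}$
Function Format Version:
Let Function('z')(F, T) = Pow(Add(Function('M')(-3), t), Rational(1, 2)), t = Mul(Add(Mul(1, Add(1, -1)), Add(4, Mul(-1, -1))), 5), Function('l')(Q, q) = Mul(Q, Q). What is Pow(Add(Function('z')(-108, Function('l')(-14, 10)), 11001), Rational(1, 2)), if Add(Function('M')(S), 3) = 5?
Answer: Pow(Add(11001, Mul(3, Pow(3, Rational(1, 2)))), Rational(1, 2)) ≈ 104.91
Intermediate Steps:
Function('M')(S) = 2 (Function('M')(S) = Add(-3, 5) = 2)
Function('l')(Q, q) = Pow(Q, 2)
t = 25 (t = Mul(Add(Mul(1, 0), Add(4, 1)), 5) = Mul(Add(0, 5), 5) = Mul(5, 5) = 25)
Function('z')(F, T) = Mul(3, Pow(3, Rational(1, 2))) (Function('z')(F, T) = Pow(Add(2, 25), Rational(1, 2)) = Pow(27, Rational(1, 2)) = Mul(3, Pow(3, Rational(1, 2))))
Pow(Add(Function('z')(-108, Function('l')(-14, 10)), 11001), Rational(1, 2)) = Pow(Add(Mul(3, Pow(3, Rational(1, 2))), 11001), Rational(1, 2)) = Pow(Add(11001, Mul(3, Pow(3, Rational(1, 2)))), Rational(1, 2))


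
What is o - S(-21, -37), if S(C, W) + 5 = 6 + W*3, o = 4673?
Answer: 4783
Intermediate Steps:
S(C, W) = 1 + 3*W (S(C, W) = -5 + (6 + W*3) = -5 + (6 + 3*W) = 1 + 3*W)
o - S(-21, -37) = 4673 - (1 + 3*(-37)) = 4673 - (1 - 111) = 4673 - 1*(-110) = 4673 + 110 = 4783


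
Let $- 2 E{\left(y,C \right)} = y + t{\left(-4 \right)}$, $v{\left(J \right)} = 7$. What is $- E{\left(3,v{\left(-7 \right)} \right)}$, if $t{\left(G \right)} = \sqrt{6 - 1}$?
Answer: $\frac{3}{2} + \frac{\sqrt{5}}{2} \approx 2.618$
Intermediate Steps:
$t{\left(G \right)} = \sqrt{5}$
$E{\left(y,C \right)} = - \frac{y}{2} - \frac{\sqrt{5}}{2}$ ($E{\left(y,C \right)} = - \frac{y + \sqrt{5}}{2} = - \frac{y}{2} - \frac{\sqrt{5}}{2}$)
$- E{\left(3,v{\left(-7 \right)} \right)} = - (\left(- \frac{1}{2}\right) 3 - \frac{\sqrt{5}}{2}) = - (- \frac{3}{2} - \frac{\sqrt{5}}{2}) = \frac{3}{2} + \frac{\sqrt{5}}{2}$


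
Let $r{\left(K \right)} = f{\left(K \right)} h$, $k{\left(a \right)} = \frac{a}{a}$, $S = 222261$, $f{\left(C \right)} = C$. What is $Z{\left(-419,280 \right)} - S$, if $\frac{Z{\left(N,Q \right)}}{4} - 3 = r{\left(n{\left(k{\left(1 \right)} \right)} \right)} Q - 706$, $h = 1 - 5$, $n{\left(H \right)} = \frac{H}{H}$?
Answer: $-229553$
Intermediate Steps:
$k{\left(a \right)} = 1$
$n{\left(H \right)} = 1$
$h = -4$
$r{\left(K \right)} = - 4 K$ ($r{\left(K \right)} = K \left(-4\right) = - 4 K$)
$Z{\left(N,Q \right)} = -2812 - 16 Q$ ($Z{\left(N,Q \right)} = 12 + 4 \left(\left(-4\right) 1 Q - 706\right) = 12 + 4 \left(- 4 Q - 706\right) = 12 + 4 \left(-706 - 4 Q\right) = 12 - \left(2824 + 16 Q\right) = -2812 - 16 Q$)
$Z{\left(-419,280 \right)} - S = \left(-2812 - 4480\right) - 222261 = -7292 - 222261 = -229553$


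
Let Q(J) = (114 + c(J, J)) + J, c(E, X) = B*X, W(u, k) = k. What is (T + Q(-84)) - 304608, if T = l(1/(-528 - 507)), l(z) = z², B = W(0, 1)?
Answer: -326361550949/1071225 ≈ -3.0466e+5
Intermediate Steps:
B = 1
T = 1/1071225 (T = (1/(-528 - 507))² = (1/(-1035))² = (-1/1035)² = 1/1071225 ≈ 9.3351e-7)
c(E, X) = X (c(E, X) = 1*X = X)
Q(J) = 114 + 2*J (Q(J) = (114 + J) + J = 114 + 2*J)
(T + Q(-84)) - 304608 = (1/1071225 + (114 + 2*(-84))) - 304608 = (1/1071225 + (114 - 168)) - 304608 = (1/1071225 - 54) - 304608 = -57846149/1071225 - 304608 = -326361550949/1071225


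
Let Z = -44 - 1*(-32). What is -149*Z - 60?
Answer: 1728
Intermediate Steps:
Z = -12 (Z = -44 + 32 = -12)
-149*Z - 60 = -149*(-12) - 60 = 1788 - 60 = 1728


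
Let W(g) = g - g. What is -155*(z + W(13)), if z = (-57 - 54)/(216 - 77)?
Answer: 17205/139 ≈ 123.78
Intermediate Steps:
z = -111/139 ≈ -0.79856
W(g) = 0
-155*(z + W(13)) = -155*(-111/139 + 0) = -155*(-111/139) = 17205/139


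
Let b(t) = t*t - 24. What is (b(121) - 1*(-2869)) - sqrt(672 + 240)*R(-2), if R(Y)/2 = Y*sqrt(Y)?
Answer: 17486 + 16*I*sqrt(114) ≈ 17486.0 + 170.83*I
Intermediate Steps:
b(t) = -24 + t**2 (b(t) = t**2 - 24 = -24 + t**2)
R(Y) = 2*Y**(3/2) (R(Y) = 2*(Y*sqrt(Y)) = 2*Y**(3/2))
(b(121) - 1*(-2869)) - sqrt(672 + 240)*R(-2) = ((-24 + 121**2) - 1*(-2869)) - sqrt(672 + 240)*2*(-2)**(3/2) = ((-24 + 14641) + 2869) - sqrt(912)*2*(-2*I*sqrt(2)) = (14617 + 2869) - 4*sqrt(57)*(-4*I*sqrt(2)) = 17486 - (-16)*I*sqrt(114) = 17486 + 16*I*sqrt(114)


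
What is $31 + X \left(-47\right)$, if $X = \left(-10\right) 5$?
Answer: $2381$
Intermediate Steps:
$X = -50$
$31 + X \left(-47\right) = 31 - -2350 = 31 + 2350 = 2381$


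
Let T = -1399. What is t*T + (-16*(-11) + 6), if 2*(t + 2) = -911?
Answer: 1280449/2 ≈ 6.4022e+5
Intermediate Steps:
t = -915/2 (t = -2 + (½)*(-911) = -2 - 911/2 = -915/2 ≈ -457.50)
t*T + (-16*(-11) + 6) = -915/2*(-1399) + (-16*(-11) + 6) = 1280085/2 + (176 + 6) = 1280085/2 + 182 = 1280449/2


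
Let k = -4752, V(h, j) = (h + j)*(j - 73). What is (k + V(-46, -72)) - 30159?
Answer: -17801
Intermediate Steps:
V(h, j) = (-73 + j)*(h + j) (V(h, j) = (h + j)*(-73 + j) = (-73 + j)*(h + j))
(k + V(-46, -72)) - 30159 = (-4752 + ((-72)² - 73*(-46) - 73*(-72) - 46*(-72))) - 30159 = (-4752 + (5184 + 3358 + 5256 + 3312)) - 30159 = (-4752 + 17110) - 30159 = 12358 - 30159 = -17801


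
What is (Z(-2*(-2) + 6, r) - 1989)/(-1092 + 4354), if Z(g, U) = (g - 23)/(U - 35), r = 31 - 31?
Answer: -34801/57085 ≈ -0.60963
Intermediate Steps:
r = 0
Z(g, U) = (-23 + g)/(-35 + U)
(Z(-2*(-2) + 6, r) - 1989)/(-1092 + 4354) = ((-23 + (-2*(-2) + 6))/(-35 + 0) - 1989)/(-1092 + 4354) = ((-23 + (4 + 6))/(-35) - 1989)/3262 = (-(-23 + 10)/35 - 1989)*(1/3262) = (-1/35*(-13) - 1989)*(1/3262) = (13/35 - 1989)*(1/3262) = -69602/35*1/3262 = -34801/57085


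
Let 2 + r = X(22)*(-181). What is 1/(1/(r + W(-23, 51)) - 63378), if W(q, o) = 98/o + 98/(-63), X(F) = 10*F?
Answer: -6092710/386143774533 ≈ -1.5778e-5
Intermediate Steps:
r = -39822 (r = -2 + (10*22)*(-181) = -2 + 220*(-181) = -2 - 39820 = -39822)
W(q, o) = -14/9 + 98/o (W(q, o) = 98/o + 98*(-1/63) = 98/o - 14/9 = -14/9 + 98/o)
1/(1/(r + W(-23, 51)) - 63378) = 1/(1/(-39822 + (-14/9 + 98/51)) - 63378) = 1/(1/(-39822 + 56/153) - 63378) = 1/(1/(-6092710/153) - 63378) = 1/(-153/6092710 - 63378) = 1/(-386143774533/6092710) = -6092710/386143774533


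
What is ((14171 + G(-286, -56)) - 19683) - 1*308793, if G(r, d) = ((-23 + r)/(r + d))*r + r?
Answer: -17946416/57 ≈ -3.1485e+5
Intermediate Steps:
G(r, d) = r + r*(-23 + r)/(d + r) (G(r, d) = ((-23 + r)/(d + r))*r + r = r*(-23 + r)/(d + r) + r = r + r*(-23 + r)/(d + r))
((14171 + G(-286, -56)) - 19683) - 1*308793 = ((14171 - 286*(-23 - 56 + 2*(-286))/(-56 - 286)) - 19683) - 1*308793 = ((14171 - 286*(-23 - 56 - 572)/(-342)) - 19683) - 308793 = ((14171 - 286*(-1/342)*(-651)) - 19683) - 308793 = ((14171 - 31031/57) - 19683) - 308793 = (776716/57 - 19683) - 308793 = -345215/57 - 308793 = -17946416/57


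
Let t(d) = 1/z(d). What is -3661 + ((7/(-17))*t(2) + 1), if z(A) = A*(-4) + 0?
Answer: -497753/136 ≈ -3659.9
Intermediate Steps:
z(A) = -4*A (z(A) = -4*A + 0 = -4*A)
t(d) = -1/(4*d) (t(d) = 1/(-4*d) = -1/(4*d))
-3661 + ((7/(-17))*t(2) + 1) = -3661 + ((7/(-17))*(-¼/2) + 1) = -3661 + ((7*(-1/17))*(-¼*½) + 1) = -3661 + (-7/17*(-⅛) + 1) = -3661 + (7/136 + 1) = -3661 + 143/136 = -497753/136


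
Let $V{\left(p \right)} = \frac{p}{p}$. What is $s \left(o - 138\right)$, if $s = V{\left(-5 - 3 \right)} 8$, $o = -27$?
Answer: $-1320$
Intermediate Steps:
$V{\left(p \right)} = 1$
$s = 8$ ($s = 1 \cdot 8 = 8$)
$s \left(o - 138\right) = 8 \left(-27 - 138\right) = 8 \left(-165\right) = -1320$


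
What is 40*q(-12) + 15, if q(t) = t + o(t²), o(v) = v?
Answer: 5295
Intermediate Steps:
q(t) = t + t²
40*q(-12) + 15 = 40*(-12*(1 - 12)) + 15 = 40*(-12*(-11)) + 15 = 40*132 + 15 = 5280 + 15 = 5295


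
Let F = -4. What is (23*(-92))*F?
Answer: 8464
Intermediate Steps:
(23*(-92))*F = (23*(-92))*(-4) = -2116*(-4) = 8464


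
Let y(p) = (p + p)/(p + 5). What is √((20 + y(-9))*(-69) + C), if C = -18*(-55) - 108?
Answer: 7*I*√66/2 ≈ 28.434*I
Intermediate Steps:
C = 882 (C = 990 - 108 = 882)
y(p) = 2*p/(5 + p) (y(p) = (2*p)/(5 + p) = 2*p/(5 + p))
√((20 + y(-9))*(-69) + C) = √((20 + 2*(-9)/(5 - 9))*(-69) + 882) = √((20 + 2*(-9)/(-4))*(-69) + 882) = √((20 + 2*(-9)*(-¼))*(-69) + 882) = √((20 + 9/2)*(-69) + 882) = √((49/2)*(-69) + 882) = √(-3381/2 + 882) = √(-1617/2) = 7*I*√66/2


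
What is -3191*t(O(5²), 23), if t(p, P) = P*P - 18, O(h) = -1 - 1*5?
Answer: -1630601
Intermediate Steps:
O(h) = -6 (O(h) = -1 - 5 = -6)
t(p, P) = -18 + P² (t(p, P) = P² - 18 = -18 + P²)
-3191*t(O(5²), 23) = -3191*(-18 + 23²) = -3191*(-18 + 529) = -3191*511 = -1630601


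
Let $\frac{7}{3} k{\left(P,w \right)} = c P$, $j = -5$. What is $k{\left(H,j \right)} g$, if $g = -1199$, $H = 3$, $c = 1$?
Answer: $- \frac{10791}{7} \approx -1541.6$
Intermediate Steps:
$k{\left(P,w \right)} = \frac{3 P}{7}$ ($k{\left(P,w \right)} = \frac{3 \cdot 1 P}{7} = \frac{3 P}{7}$)
$k{\left(H,j \right)} g = \frac{3}{7} \cdot 3 \left(-1199\right) = \frac{9}{7} \left(-1199\right) = - \frac{10791}{7}$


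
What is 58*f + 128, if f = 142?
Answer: 8364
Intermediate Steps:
58*f + 128 = 58*142 + 128 = 8236 + 128 = 8364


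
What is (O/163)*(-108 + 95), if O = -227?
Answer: 2951/163 ≈ 18.104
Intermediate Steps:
(O/163)*(-108 + 95) = (-227/163)*(-108 + 95) = -227*1/163*(-13) = -227/163*(-13) = 2951/163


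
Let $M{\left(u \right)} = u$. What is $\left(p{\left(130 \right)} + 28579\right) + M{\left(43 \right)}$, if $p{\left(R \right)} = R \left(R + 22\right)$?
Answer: $48382$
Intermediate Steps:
$p{\left(R \right)} = R \left(22 + R\right)$
$\left(p{\left(130 \right)} + 28579\right) + M{\left(43 \right)} = \left(130 \left(22 + 130\right) + 28579\right) + 43 = \left(130 \cdot 152 + 28579\right) + 43 = \left(19760 + 28579\right) + 43 = 48339 + 43 = 48382$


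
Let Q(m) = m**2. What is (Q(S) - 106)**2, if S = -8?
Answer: 1764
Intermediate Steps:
(Q(S) - 106)**2 = ((-8)**2 - 106)**2 = (64 - 106)**2 = (-42)**2 = 1764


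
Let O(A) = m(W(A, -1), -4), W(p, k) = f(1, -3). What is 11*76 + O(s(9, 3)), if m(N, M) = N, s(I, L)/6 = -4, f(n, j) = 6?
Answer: 842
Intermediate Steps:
s(I, L) = -24 (s(I, L) = 6*(-4) = -24)
W(p, k) = 6
O(A) = 6
11*76 + O(s(9, 3)) = 11*76 + 6 = 836 + 6 = 842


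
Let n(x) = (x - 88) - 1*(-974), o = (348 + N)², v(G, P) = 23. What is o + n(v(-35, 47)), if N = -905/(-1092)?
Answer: 146184758017/1192464 ≈ 1.2259e+5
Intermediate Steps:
N = 905/1092 (N = -905*(-1/1092) = 905/1092 ≈ 0.82875)
o = 145100808241/1192464 (o = (348 + 905/1092)² = (380921/1092)² = 145100808241/1192464 ≈ 1.2168e+5)
n(x) = 886 + x (n(x) = (-88 + x) + 974 = 886 + x)
o + n(v(-35, 47)) = 145100808241/1192464 + (886 + 23) = 145100808241/1192464 + 909 = 146184758017/1192464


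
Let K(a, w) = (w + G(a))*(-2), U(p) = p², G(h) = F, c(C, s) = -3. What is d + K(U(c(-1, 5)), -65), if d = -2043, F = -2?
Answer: -1909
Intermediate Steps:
G(h) = -2
K(a, w) = 4 - 2*w (K(a, w) = (w - 2)*(-2) = (-2 + w)*(-2) = 4 - 2*w)
d + K(U(c(-1, 5)), -65) = -2043 + (4 - 2*(-65)) = -2043 + (4 + 130) = -2043 + 134 = -1909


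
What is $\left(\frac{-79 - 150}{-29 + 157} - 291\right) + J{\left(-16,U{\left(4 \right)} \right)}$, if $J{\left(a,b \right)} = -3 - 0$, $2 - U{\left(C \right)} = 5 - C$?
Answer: $- \frac{37861}{128} \approx -295.79$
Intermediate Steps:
$U{\left(C \right)} = -3 + C$ ($U{\left(C \right)} = 2 - \left(5 - C\right) = 2 + \left(-5 + C\right) = -3 + C$)
$J{\left(a,b \right)} = -3$ ($J{\left(a,b \right)} = -3 + 0 = -3$)
$\left(\frac{-79 - 150}{-29 + 157} - 291\right) + J{\left(-16,U{\left(4 \right)} \right)} = \left(\frac{-79 - 150}{-29 + 157} - 291\right) - 3 = \left(- \frac{229}{128} - 291\right) - 3 = - \frac{37477}{128} - 3 = - \frac{37861}{128}$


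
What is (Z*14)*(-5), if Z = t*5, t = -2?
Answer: 700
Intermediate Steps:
Z = -10 (Z = -2*5 = -10)
(Z*14)*(-5) = -10*14*(-5) = -140*(-5) = 700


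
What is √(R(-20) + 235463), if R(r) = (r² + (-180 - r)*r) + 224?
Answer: √239287 ≈ 489.17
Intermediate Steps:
R(r) = 224 + r² + r*(-180 - r) (R(r) = (r² + r*(-180 - r)) + 224 = 224 + r² + r*(-180 - r))
√(R(-20) + 235463) = √((224 - 180*(-20)) + 235463) = √((224 + 3600) + 235463) = √(3824 + 235463) = √239287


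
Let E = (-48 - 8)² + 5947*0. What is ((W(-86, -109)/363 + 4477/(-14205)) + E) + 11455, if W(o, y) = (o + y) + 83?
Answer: 25078011718/1718805 ≈ 14590.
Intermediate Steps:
W(o, y) = 83 + o + y
E = 3136 (E = (-56)² + 0 = 3136 + 0 = 3136)
((W(-86, -109)/363 + 4477/(-14205)) + E) + 11455 = (((83 - 86 - 109)/363 + 4477/(-14205)) + 3136) + 11455 = ((-112*1/363 + 4477*(-1/14205)) + 3136) + 11455 = ((-112/363 - 4477/14205) + 3136) + 11455 = (-1072037/1718805 + 3136) + 11455 = 5389100443/1718805 + 11455 = 25078011718/1718805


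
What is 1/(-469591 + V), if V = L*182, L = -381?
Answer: -1/538933 ≈ -1.8555e-6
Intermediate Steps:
V = -69342 (V = -381*182 = -69342)
1/(-469591 + V) = 1/(-469591 - 69342) = 1/(-538933) = -1/538933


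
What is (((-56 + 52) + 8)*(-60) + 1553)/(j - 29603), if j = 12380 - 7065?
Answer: -1313/24288 ≈ -0.054060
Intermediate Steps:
j = 5315
(((-56 + 52) + 8)*(-60) + 1553)/(j - 29603) = (((-56 + 52) + 8)*(-60) + 1553)/(5315 - 29603) = ((-4 + 8)*(-60) + 1553)/(-24288) = (4*(-60) + 1553)*(-1/24288) = (-240 + 1553)*(-1/24288) = 1313*(-1/24288) = -1313/24288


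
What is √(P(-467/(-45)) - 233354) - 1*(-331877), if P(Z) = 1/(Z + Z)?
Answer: 331877 + I*√203567719994/934 ≈ 3.3188e+5 + 483.07*I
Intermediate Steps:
P(Z) = 1/(2*Z)
√(P(-467/(-45)) - 233354) - 1*(-331877) = √(1/(2*((-467/(-45)))) - 233354) - 1*(-331877) = √(1/(2*((-467*(-1/45)))) - 233354) + 331877 = √(1/(2*(467/45)) - 233354) + 331877 = √((½)*(45/467) - 233354) + 331877 = √(45/934 - 233354) + 331877 = √(-217952591/934) + 331877 = I*√203567719994/934 + 331877 = 331877 + I*√203567719994/934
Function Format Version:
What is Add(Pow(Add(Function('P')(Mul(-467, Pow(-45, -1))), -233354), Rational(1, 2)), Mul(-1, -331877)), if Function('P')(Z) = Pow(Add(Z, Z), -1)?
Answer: Add(331877, Mul(Rational(1, 934), I, Pow(203567719994, Rational(1, 2)))) ≈ Add(3.3188e+5, Mul(483.07, I))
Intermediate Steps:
Function('P')(Z) = Mul(Rational(1, 2), Pow(Z, -1)) (Function('P')(Z) = Pow(Mul(2, Z), -1) = Mul(Rational(1, 2), Pow(Z, -1)))
Add(Pow(Add(Function('P')(Mul(-467, Pow(-45, -1))), -233354), Rational(1, 2)), Mul(-1, -331877)) = Add(Pow(Add(Mul(Rational(1, 2), Pow(Mul(-467, Pow(-45, -1)), -1)), -233354), Rational(1, 2)), Mul(-1, -331877)) = Add(Pow(Add(Mul(Rational(1, 2), Pow(Mul(-467, Rational(-1, 45)), -1)), -233354), Rational(1, 2)), 331877) = Add(Pow(Add(Mul(Rational(1, 2), Pow(Rational(467, 45), -1)), -233354), Rational(1, 2)), 331877) = Add(Pow(Add(Mul(Rational(1, 2), Rational(45, 467)), -233354), Rational(1, 2)), 331877) = Add(Pow(Add(Rational(45, 934), -233354), Rational(1, 2)), 331877) = Add(Pow(Rational(-217952591, 934), Rational(1, 2)), 331877) = Add(Mul(Rational(1, 934), I, Pow(203567719994, Rational(1, 2))), 331877) = Add(331877, Mul(Rational(1, 934), I, Pow(203567719994, Rational(1, 2))))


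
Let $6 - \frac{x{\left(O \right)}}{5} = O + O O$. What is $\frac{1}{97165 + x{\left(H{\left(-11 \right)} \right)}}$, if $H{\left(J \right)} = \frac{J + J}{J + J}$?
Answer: $\frac{1}{97185} \approx 1.029 \cdot 10^{-5}$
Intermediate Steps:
$H{\left(J \right)} = 1$ ($H{\left(J \right)} = \frac{2 J}{2 J} = 2 J \frac{1}{2 J} = 1$)
$x{\left(O \right)} = 30 - 5 O - 5 O^{2}$ ($x{\left(O \right)} = 30 - 5 \left(O + O O\right) = 30 - 5 \left(O + O^{2}\right) = 30 - \left(5 O + 5 O^{2}\right) = 30 - 5 O - 5 O^{2}$)
$\frac{1}{97165 + x{\left(H{\left(-11 \right)} \right)}} = \frac{1}{97165 - \left(-25 + 5\right)} = \frac{1}{97165 - -20} = \frac{1}{97165 + 20} = \frac{1}{97185}$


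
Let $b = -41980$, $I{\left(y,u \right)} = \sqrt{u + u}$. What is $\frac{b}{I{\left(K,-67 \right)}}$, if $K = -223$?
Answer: $\frac{20990 i \sqrt{134}}{67} \approx 3626.5 i$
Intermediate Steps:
$I{\left(y,u \right)} = \sqrt{2} \sqrt{u}$ ($I{\left(y,u \right)} = \sqrt{2 u} = \sqrt{2} \sqrt{u}$)
$\frac{b}{I{\left(K,-67 \right)}} = - \frac{41980}{\sqrt{2} \sqrt{-67}} = - \frac{41980}{\sqrt{2} i \sqrt{67}} = - \frac{41980}{i \sqrt{134}} = - 41980 \left(- \frac{i \sqrt{134}}{134}\right) = \frac{20990 i \sqrt{134}}{67}$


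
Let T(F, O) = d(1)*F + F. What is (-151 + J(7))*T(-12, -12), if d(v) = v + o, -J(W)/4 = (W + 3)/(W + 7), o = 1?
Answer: 38772/7 ≈ 5538.9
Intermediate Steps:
J(W) = -4*(3 + W)/(7 + W) (J(W) = -4*(W + 3)/(W + 7) = -4*(3 + W)/(7 + W))
d(v) = 1 + v (d(v) = v + 1 = 1 + v)
T(F, O) = 3*F (T(F, O) = (1 + 1)*F + F = 2*F + F = 3*F)
(-151 + J(7))*T(-12, -12) = (-151 + 4*(-3 - 1*7)/(7 + 7))*(3*(-12)) = (-151 + 4*(-3 - 7)/14)*(-36) = (-151 + 4*(1/14)*(-10))*(-36) = (-151 - 20/7)*(-36) = -1077/7*(-36) = 38772/7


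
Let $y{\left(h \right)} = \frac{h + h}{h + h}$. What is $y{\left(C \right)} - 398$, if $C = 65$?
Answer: $-397$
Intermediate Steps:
$y{\left(h \right)} = 1$ ($y{\left(h \right)} = \frac{2 h}{2 h} = 2 h \frac{1}{2 h} = 1$)
$y{\left(C \right)} - 398 = 1 - 398 = -397$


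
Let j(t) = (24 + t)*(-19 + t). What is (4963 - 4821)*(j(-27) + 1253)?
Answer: 197522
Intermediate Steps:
j(t) = (-19 + t)*(24 + t)
(4963 - 4821)*(j(-27) + 1253) = (4963 - 4821)*((-456 + (-27)² + 5*(-27)) + 1253) = 142*((-456 + 729 - 135) + 1253) = 142*(138 + 1253) = 142*1391 = 197522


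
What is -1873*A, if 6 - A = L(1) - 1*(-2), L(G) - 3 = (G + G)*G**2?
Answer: 1873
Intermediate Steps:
L(G) = 3 + 2*G**3 (L(G) = 3 + (G + G)*G**2 = 3 + (2*G)*G**2 = 3 + 2*G**3)
A = -1 (A = 6 - ((3 + 2*1**3) - 1*(-2)) = 6 - ((3 + 2*1) + 2) = 6 - ((3 + 2) + 2) = 6 - (5 + 2) = 6 - 1*7 = 6 - 7 = -1)
-1873*A = -1873*(-1) = 1873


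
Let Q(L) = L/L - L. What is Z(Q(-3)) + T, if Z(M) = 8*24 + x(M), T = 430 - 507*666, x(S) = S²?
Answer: -337024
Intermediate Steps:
Q(L) = 1 - L
T = -337232 (T = 430 - 337662 = -337232)
Z(M) = 192 + M² (Z(M) = 8*24 + M² = 192 + M²)
Z(Q(-3)) + T = (192 + (1 - 1*(-3))²) - 337232 = (192 + (1 + 3)²) - 337232 = (192 + 4²) - 337232 = (192 + 16) - 337232 = 208 - 337232 = -337024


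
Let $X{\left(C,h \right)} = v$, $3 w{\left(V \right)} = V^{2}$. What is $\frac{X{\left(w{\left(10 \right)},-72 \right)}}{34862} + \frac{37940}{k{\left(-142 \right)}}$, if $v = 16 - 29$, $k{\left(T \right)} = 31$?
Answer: $\frac{1322663877}{1080722} \approx 1223.9$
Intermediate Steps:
$w{\left(V \right)} = \frac{V^{2}}{3}$
$v = -13$ ($v = 16 - 29 = -13$)
$X{\left(C,h \right)} = -13$
$\frac{X{\left(w{\left(10 \right)},-72 \right)}}{34862} + \frac{37940}{k{\left(-142 \right)}} = - \frac{13}{34862} + \frac{37940}{31} = \frac{1322663877}{1080722}$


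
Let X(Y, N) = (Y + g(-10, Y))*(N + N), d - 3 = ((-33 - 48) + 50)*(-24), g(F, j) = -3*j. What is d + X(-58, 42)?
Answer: 10491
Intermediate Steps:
d = 747 (d = 3 + ((-33 - 48) + 50)*(-24) = 3 + (-81 + 50)*(-24) = 3 - 31*(-24) = 3 + 744 = 747)
X(Y, N) = -4*N*Y (X(Y, N) = (Y - 3*Y)*(N + N) = (-2*Y)*(2*N) = -4*N*Y)
d + X(-58, 42) = 747 - 4*42*(-58) = 747 + 9744 = 10491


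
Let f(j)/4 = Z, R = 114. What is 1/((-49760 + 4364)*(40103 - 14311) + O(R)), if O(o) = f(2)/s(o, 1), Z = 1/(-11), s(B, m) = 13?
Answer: -143/167432069380 ≈ -8.5408e-10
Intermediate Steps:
Z = -1/11 ≈ -0.090909
f(j) = -4/11 (f(j) = 4*(-1/11) = -4/11)
O(o) = -4/143 (O(o) = -4/11/13 = -4/11*1/13 = -4/143)
1/((-49760 + 4364)*(40103 - 14311) + O(R)) = 1/((-49760 + 4364)*(40103 - 14311) - 4/143) = 1/(-45396*25792 - 4/143) = 1/(-1170853632 - 4/143) = 1/(-167432069380/143) = -143/167432069380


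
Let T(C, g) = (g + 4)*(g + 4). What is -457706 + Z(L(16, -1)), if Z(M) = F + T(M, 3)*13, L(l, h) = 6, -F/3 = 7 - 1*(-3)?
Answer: -457099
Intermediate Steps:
T(C, g) = (4 + g)**2 (T(C, g) = (4 + g)*(4 + g) = (4 + g)**2)
F = -30 (F = -3*(7 - 1*(-3)) = -3*(7 + 3) = -3*10 = -30)
Z(M) = 607 (Z(M) = -30 + (4 + 3)**2*13 = -30 + 7**2*13 = -30 + 49*13 = -30 + 637 = 607)
-457706 + Z(L(16, -1)) = -457706 + 607 = -457099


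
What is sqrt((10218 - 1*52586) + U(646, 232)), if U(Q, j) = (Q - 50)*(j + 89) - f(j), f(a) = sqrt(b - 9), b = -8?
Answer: sqrt(148948 - I*sqrt(17)) ≈ 385.94 - 0.005*I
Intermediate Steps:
f(a) = I*sqrt(17) (f(a) = sqrt(-8 - 9) = sqrt(-17) = I*sqrt(17))
U(Q, j) = (-50 + Q)*(89 + j) - I*sqrt(17) (U(Q, j) = (Q - 50)*(j + 89) - I*sqrt(17) = (-50 + Q)*(89 + j) - I*sqrt(17))
sqrt((10218 - 1*52586) + U(646, 232)) = sqrt((10218 - 1*52586) + (-4450 - 50*232 + 89*646 + 646*232 - I*sqrt(17))) = sqrt((10218 - 52586) + (-4450 - 11600 + 57494 + 149872 - I*sqrt(17))) = sqrt(-42368 + (191316 - I*sqrt(17))) = sqrt(148948 - I*sqrt(17))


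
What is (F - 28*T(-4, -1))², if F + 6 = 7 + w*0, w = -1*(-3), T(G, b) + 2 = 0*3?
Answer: 3249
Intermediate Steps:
T(G, b) = -2 (T(G, b) = -2 + 0*3 = -2 + 0 = -2)
w = 3
F = 1 (F = -6 + (7 + 3*0) = -6 + (7 + 0) = -6 + 7 = 1)
(F - 28*T(-4, -1))² = (1 - 28*(-2))² = (1 + 56)² = 57² = 3249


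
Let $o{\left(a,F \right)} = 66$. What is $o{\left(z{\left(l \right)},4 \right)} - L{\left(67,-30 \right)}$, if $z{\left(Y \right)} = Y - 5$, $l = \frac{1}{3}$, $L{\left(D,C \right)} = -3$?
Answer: $69$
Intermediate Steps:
$l = \frac{1}{3} \approx 0.33333$
$z{\left(Y \right)} = -5 + Y$
$o{\left(z{\left(l \right)},4 \right)} - L{\left(67,-30 \right)} = 66 - -3 = 66 + 3 = 69$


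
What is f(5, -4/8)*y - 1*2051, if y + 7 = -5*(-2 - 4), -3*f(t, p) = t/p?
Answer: -5923/3 ≈ -1974.3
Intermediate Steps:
f(t, p) = -t/(3*p)
y = 23 (y = -7 - 5*(-2 - 4) = -7 - 5*(-6) = -7 + 30 = 23)
f(5, -4/8)*y - 1*2051 = -⅓*5/(-4/8)*23 - 1*2051 = -⅓*5/(-4*⅛)*23 - 2051 = -⅓*5/(-½)*23 - 2051 = -⅓*5*(-2)*23 - 2051 = (10/3)*23 - 2051 = 230/3 - 2051 = -5923/3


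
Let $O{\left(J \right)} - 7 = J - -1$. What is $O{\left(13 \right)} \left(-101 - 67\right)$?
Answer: $-3528$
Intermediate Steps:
$O{\left(J \right)} = 8 + J$ ($O{\left(J \right)} = 7 + \left(J - -1\right) = 7 + \left(J + 1\right) = 7 + \left(1 + J\right) = 8 + J$)
$O{\left(13 \right)} \left(-101 - 67\right) = \left(8 + 13\right) \left(-101 - 67\right) = 21 \left(-168\right) = -3528$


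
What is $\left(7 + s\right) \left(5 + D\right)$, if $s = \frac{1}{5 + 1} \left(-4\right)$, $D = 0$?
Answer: $\frac{95}{3} \approx 31.667$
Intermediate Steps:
$s = - \frac{2}{3}$ ($s = \frac{1}{6} \left(-4\right) = - \frac{2}{3} \approx -0.66667$)
$\left(7 + s\right) \left(5 + D\right) = \left(7 - \frac{2}{3}\right) \left(5 + 0\right) = \frac{19}{3} \cdot 5 = \frac{95}{3}$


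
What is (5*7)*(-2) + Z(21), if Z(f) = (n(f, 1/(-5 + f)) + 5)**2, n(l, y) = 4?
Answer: 11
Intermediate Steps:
Z(f) = 81 (Z(f) = (4 + 5)**2 = 9**2 = 81)
(5*7)*(-2) + Z(21) = (5*7)*(-2) + 81 = 35*(-2) + 81 = -70 + 81 = 11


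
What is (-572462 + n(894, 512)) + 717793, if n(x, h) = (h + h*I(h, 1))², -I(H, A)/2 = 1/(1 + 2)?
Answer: 1570123/9 ≈ 1.7446e+5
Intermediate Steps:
I(H, A) = -⅔ (I(H, A) = -2/(1 + 2) = -2/3 = -2*⅓ = -⅔)
n(x, h) = h²/9 (n(x, h) = (h + h*(-⅔))² = (h - 2*h/3)² = (h/3)² = h²/9)
(-572462 + n(894, 512)) + 717793 = (-572462 + (⅑)*512²) + 717793 = (-572462 + (⅑)*262144) + 717793 = (-572462 + 262144/9) + 717793 = -4890014/9 + 717793 = 1570123/9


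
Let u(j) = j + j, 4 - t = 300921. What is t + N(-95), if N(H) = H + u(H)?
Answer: -301202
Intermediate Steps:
t = -300917 (t = 4 - 1*300921 = 4 - 300921 = -300917)
u(j) = 2*j
N(H) = 3*H (N(H) = H + 2*H = 3*H)
t + N(-95) = -300917 + 3*(-95) = -300917 - 285 = -301202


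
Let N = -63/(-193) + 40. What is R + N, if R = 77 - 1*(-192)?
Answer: 59700/193 ≈ 309.33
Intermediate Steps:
N = 7783/193 (N = -63*(-1/193) + 40 = 63/193 + 40 = 7783/193 ≈ 40.326)
R = 269 (R = 77 + 192 = 269)
R + N = 269 + 7783/193 = 59700/193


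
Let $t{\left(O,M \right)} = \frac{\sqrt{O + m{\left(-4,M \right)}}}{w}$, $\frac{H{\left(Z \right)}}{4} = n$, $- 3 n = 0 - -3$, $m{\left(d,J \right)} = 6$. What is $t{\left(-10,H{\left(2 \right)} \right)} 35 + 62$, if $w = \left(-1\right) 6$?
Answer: $62 - \frac{35 i}{3} \approx 62.0 - 11.667 i$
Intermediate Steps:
$w = -6$
$n = -1$ ($n = - \frac{0 - -3}{3} = - \frac{0 + 3}{3} = \left(- \frac{1}{3}\right) 3 = -1$)
$H{\left(Z \right)} = -4$ ($H{\left(Z \right)} = 4 \left(-1\right) = -4$)
$t{\left(O,M \right)} = - \frac{\sqrt{6 + O}}{6}$ ($t{\left(O,M \right)} = \frac{\sqrt{O + 6}}{-6} = \sqrt{6 + O} \left(- \frac{1}{6}\right) = - \frac{\sqrt{6 + O}}{6}$)
$t{\left(-10,H{\left(2 \right)} \right)} 35 + 62 = - \frac{\sqrt{6 - 10}}{6} \cdot 35 + 62 = - \frac{\sqrt{-4}}{6} \cdot 35 + 62 = - \frac{2 i}{6} \cdot 35 + 62 = - \frac{i}{3} \cdot 35 + 62 = - \frac{35 i}{3} + 62 = 62 - \frac{35 i}{3}$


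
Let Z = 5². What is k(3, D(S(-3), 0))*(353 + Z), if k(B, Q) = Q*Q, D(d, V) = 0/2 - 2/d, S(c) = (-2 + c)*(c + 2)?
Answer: 1512/25 ≈ 60.480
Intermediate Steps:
S(c) = (-2 + c)*(2 + c)
D(d, V) = -2/d (D(d, V) = 0*(½) - 2/d = 0 - 2/d = -2/d)
k(B, Q) = Q²
Z = 25
k(3, D(S(-3), 0))*(353 + Z) = (-2/(-4 + (-3)²))²*(353 + 25) = (-2/(-4 + 9))²*378 = (-2/5)²*378 = (-2*⅕)²*378 = (-⅖)²*378 = (4/25)*378 = 1512/25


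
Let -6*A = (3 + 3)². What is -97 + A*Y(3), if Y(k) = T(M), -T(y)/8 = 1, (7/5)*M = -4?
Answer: -49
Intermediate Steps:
A = -6 (A = -(3 + 3)²/6 = -⅙*6² = -⅙*36 = -6)
M = -20/7 (M = (5/7)*(-4) = -20/7 ≈ -2.8571)
T(y) = -8 (T(y) = -8*1 = -8)
Y(k) = -8
-97 + A*Y(3) = -97 - 6*(-8) = -97 + 48 = -49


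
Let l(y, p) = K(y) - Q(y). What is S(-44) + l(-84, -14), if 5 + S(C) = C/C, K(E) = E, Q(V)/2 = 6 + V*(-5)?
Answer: -940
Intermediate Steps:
Q(V) = 12 - 10*V (Q(V) = 2*(6 + V*(-5)) = 2*(6 - 5*V) = 12 - 10*V)
l(y, p) = -12 + 11*y (l(y, p) = y - (12 - 10*y) = y + (-12 + 10*y) = -12 + 11*y)
S(C) = -4 (S(C) = -5 + C/C = -5 + 1 = -4)
S(-44) + l(-84, -14) = -4 + (-12 + 11*(-84)) = -4 + (-12 - 924) = -4 - 936 = -940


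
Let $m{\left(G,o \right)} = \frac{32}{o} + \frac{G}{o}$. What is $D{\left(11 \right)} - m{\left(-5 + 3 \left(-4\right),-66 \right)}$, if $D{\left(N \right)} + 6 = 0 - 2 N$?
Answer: $- \frac{611}{22} \approx -27.773$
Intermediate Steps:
$D{\left(N \right)} = -6 - 2 N$ ($D{\left(N \right)} = -6 + \left(0 - 2 N\right) = -6 - 2 N$)
$D{\left(11 \right)} - m{\left(-5 + 3 \left(-4\right),-66 \right)} = \left(-6 - 22\right) - \frac{32 + \left(-5 + 3 \left(-4\right)\right)}{-66} = \left(-6 - 22\right) - - \frac{32 - 17}{66} = -28 - - \frac{32 - 17}{66} = -28 - \left(- \frac{1}{66}\right) 15 = -28 - - \frac{5}{22} = -28 + \frac{5}{22} = - \frac{611}{22}$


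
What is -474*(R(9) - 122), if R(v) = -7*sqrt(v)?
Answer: 67782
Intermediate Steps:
-474*(R(9) - 122) = -474*(-7*sqrt(9) - 122) = -474*(-7*3 - 122) = -474*(-21 - 122) = -474*(-143) = 67782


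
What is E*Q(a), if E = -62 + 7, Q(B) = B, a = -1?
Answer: 55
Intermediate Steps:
E = -55
E*Q(a) = -55*(-1) = 55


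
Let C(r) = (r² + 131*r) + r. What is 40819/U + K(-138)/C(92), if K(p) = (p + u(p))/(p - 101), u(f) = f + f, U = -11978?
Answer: -2185232083/641254208 ≈ -3.4077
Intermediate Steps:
C(r) = r² + 132*r
u(f) = 2*f
K(p) = 3*p/(-101 + p) (K(p) = (p + 2*p)/(p - 101) = (3*p)/(-101 + p) = 3*p/(-101 + p))
40819/U + K(-138)/C(92) = 40819/(-11978) + (3*(-138)/(-101 - 138))/((92*(132 + 92))) = 40819*(-1/11978) + (3*(-138)/(-239))/((92*224)) = -40819/11978 + (3*(-138)*(-1/239))/20608 = -40819/11978 + (414/239)*(1/20608) = -40819/11978 + 9/107072 = -2185232083/641254208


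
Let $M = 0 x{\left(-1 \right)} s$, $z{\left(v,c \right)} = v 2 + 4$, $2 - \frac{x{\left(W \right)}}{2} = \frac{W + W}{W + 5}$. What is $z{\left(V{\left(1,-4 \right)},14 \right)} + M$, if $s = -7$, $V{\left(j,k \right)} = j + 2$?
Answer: $10$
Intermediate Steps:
$V{\left(j,k \right)} = 2 + j$
$x{\left(W \right)} = 4 - \frac{4 W}{5 + W}$ ($x{\left(W \right)} = 4 - 2 \frac{W + W}{W + 5} = 4 - 2 \frac{2 W}{5 + W} = 4 - \frac{4 W}{5 + W}$)
$z{\left(v,c \right)} = 4 + 2 v$ ($z{\left(v,c \right)} = 2 v + 4 = 4 + 2 v$)
$M = 0$ ($M = 0 \frac{20}{5 - 1} \left(-7\right) = 0 \cdot \frac{20}{4} \left(-7\right) = 0 \cdot 20 \cdot \frac{1}{4} \left(-7\right) = 0 \cdot 5 \left(-7\right) = 0 \left(-7\right) = 0$)
$z{\left(V{\left(1,-4 \right)},14 \right)} + M = \left(4 + 2 \left(2 + 1\right)\right) + 0 = \left(4 + 2 \cdot 3\right) + 0 = \left(4 + 6\right) + 0 = 10 + 0 = 10$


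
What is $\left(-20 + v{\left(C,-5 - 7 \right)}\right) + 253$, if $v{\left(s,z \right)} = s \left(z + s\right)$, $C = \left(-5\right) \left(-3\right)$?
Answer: $278$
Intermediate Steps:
$C = 15$
$v{\left(s,z \right)} = s \left(s + z\right)$
$\left(-20 + v{\left(C,-5 - 7 \right)}\right) + 253 = \left(-20 + 15 \left(15 - 12\right)\right) + 253 = \left(-20 + 15 \cdot 3\right) + 253 = \left(-20 + 45\right) + 253 = 25 + 253 = 278$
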